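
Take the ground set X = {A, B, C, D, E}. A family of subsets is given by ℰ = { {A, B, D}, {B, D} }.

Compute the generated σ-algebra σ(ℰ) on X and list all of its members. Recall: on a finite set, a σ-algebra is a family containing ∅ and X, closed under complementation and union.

σ(ℰ) = { {}, {A}, {B, D}, {C, E}, {A, B, D}, {A, C, E}, {B, C, D, E}, X }

Derivation:
Take S₀ = ℰ ∪ {∅, X} = { {}, {B, D}, {A, B, D}, X }.
Pass 1: 2 new —
  {C, E}  = ᶜ of {A, B, D}
  {A, C, E}  = ᶜ of {B, D}
  |family| = 6
Pass 2. New:
  {B, C, D, E}  = {C, E} ∪ {B, D}
  |family| = 7
Pass 3 (1 new):
  {A}  = ᶜ of {B, C, D, E}
  |family| = 8
Pass 4: closed — nothing new.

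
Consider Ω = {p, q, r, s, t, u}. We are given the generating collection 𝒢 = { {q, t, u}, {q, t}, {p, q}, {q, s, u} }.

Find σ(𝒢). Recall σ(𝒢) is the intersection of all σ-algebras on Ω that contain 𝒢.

Seed the family with 𝒢 together with ∅ and Ω: { {}, {p, q}, {q, t}, {q, s, u}, {q, t, u}, Ω }.
Pass 1. New:
  {p, q, t}  = {q, t} ∪ {p, q}
  {p, r, s}  = ᶜ of {q, t, u}
  {p, r, t}  = ᶜ of {q, s, u}
  {p, q, s, u}  = {q, s, u} ∪ {p, q}
  {p, q, t, u}  = {p, q} ∪ {q, t, u}
  {p, r, s, u}  = ᶜ of {q, t}
  {q, s, t, u}  = {q, s, u} ∪ {q, t}
  {r, s, t, u}  = ᶜ of {p, q}
  [14 total]
Pass 2 adds 13:
  {p, r}  = ᶜ of {q, s, t, u}
  {r, s}  = ᶜ of {p, q, t, u}
  {r, t}  = ᶜ of {p, q, s, u}
  {r, s, u}  = ᶜ of {p, q, t}
  {p, q, r, s}  = {p, q} ∪ {p, r, s}
  {p, q, r, t}  = {q, t} ∪ {p, r, t}
  {p, r, s, t}  = {p, r, t} ∪ {p, r, s}
  {p, q, r, s, t}  = {q, t} ∪ {p, r, s}
  {p, q, r, s, u}  = {q, s, u} ∪ {p, r, s}
  {p, q, r, t, u}  = {p, r, t} ∪ {q, t, u}
  {p, q, s, t, u}  = {q, s, u} ∪ {p, q, t}
  {p, r, s, t, u}  = {r, s, t, u} ∪ {p, r, t}
  {q, r, s, t, u}  = {q, s, u} ∪ {r, s, t, u}
  [27 total]
Pass 3 adds 15:
  {p}  = ᶜ of {q, r, s, t, u}
  {q}  = ᶜ of {p, r, s, t, u}
  {r}  = ᶜ of {p, q, s, t, u}
  {s}  = ᶜ of {p, q, r, t, u}
  {t}  = ᶜ of {p, q, r, s, u}
  {u}  = ᶜ of {p, q, r, s, t}
  {q, u}  = ᶜ of {p, r, s, t}
  {s, u}  = ᶜ of {p, q, r, t}
  {t, u}  = ᶜ of {p, q, r, s}
  {p, q, r}  = {p, r} ∪ {p, q}
  {q, r, t}  = {q, t} ∪ {r, t}
  {r, s, t}  = {r, s} ∪ {r, t}
  {q, r, s, t}  = {q, t} ∪ {r, s}
  {q, r, s, u}  = {q, s, u} ∪ {r, s}
  {q, r, t, u}  = {r, t} ∪ {q, t, u}
  [42 total]
Pass 4. New:
  {p, s}  = ᶜ of {q, r, t, u}
  {p, t}  = ᶜ of {q, r, s, u}
  {p, u}  = ᶜ of {q, r, s, t}
  {q, r}  = {q} ∪ {r}
  {q, s}  = {q} ∪ {s}
  {r, u}  = {r} ∪ {u}
  {s, t}  = {s} ∪ {t}
  {p, q, s}  = {p, q} ∪ {s}
  {p, q, u}  = ᶜ of {r, s, t}
  {p, r, u}  = {p, r} ∪ {u}
  {p, s, u}  = ᶜ of {q, r, t}
  {p, t, u}  = {p} ∪ {t, u}
  {q, r, s}  = {r, s} ∪ {q}
  {q, r, u}  = {q, u} ∪ {r}
  {q, s, t}  = {s} ∪ {q, t}
  {r, t, u}  = {r, t} ∪ {t, u}
  {s, t, u}  = ᶜ of {p, q, r}
  {p, q, r, u}  = {p, r} ∪ {q, u}
  {p, q, s, t}  = {p, q, t} ∪ {s}
  {p, r, t, u}  = {p, r, t} ∪ {t, u}
  [62 total]
Pass 5. New:
  {p, s, t}  = ᶜ of {q, r, u}
  {p, s, t, u}  = ᶜ of {q, r}
  [64 total]
Pass 6: already closed under ᶜ and ∪.

Hence σ(𝒢) has 64 members: { {}, {p}, {q}, {r}, {s}, {t}, {u}, {p, q}, {p, r}, {p, s}, {p, t}, {p, u}, {q, r}, {q, s}, {q, t}, {q, u}, {r, s}, {r, t}, {r, u}, {s, t}, {s, u}, {t, u}, {p, q, r}, {p, q, s}, {p, q, t}, {p, q, u}, {p, r, s}, {p, r, t}, {p, r, u}, {p, s, t}, {p, s, u}, {p, t, u}, {q, r, s}, {q, r, t}, {q, r, u}, {q, s, t}, {q, s, u}, {q, t, u}, {r, s, t}, {r, s, u}, {r, t, u}, {s, t, u}, {p, q, r, s}, {p, q, r, t}, {p, q, r, u}, {p, q, s, t}, {p, q, s, u}, {p, q, t, u}, {p, r, s, t}, {p, r, s, u}, {p, r, t, u}, {p, s, t, u}, {q, r, s, t}, {q, r, s, u}, {q, r, t, u}, {q, s, t, u}, {r, s, t, u}, {p, q, r, s, t}, {p, q, r, s, u}, {p, q, r, t, u}, {p, q, s, t, u}, {p, r, s, t, u}, {q, r, s, t, u}, Ω }.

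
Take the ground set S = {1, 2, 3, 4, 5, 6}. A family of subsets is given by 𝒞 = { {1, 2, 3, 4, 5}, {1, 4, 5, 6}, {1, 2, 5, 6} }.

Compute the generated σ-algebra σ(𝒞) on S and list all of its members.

σ(𝒞) (32 sets): { ∅, {2}, {3}, {4}, {6}, {1, 5}, {2, 3}, {2, 4}, {2, 6}, {3, 4}, {3, 6}, {4, 6}, {1, 2, 5}, {1, 3, 5}, {1, 4, 5}, {1, 5, 6}, {2, 3, 4}, {2, 3, 6}, {2, 4, 6}, {3, 4, 6}, {1, 2, 3, 5}, {1, 2, 4, 5}, {1, 2, 5, 6}, {1, 3, 4, 5}, {1, 3, 5, 6}, {1, 4, 5, 6}, {2, 3, 4, 6}, {1, 2, 3, 4, 5}, {1, 2, 3, 5, 6}, {1, 2, 4, 5, 6}, {1, 3, 4, 5, 6}, S }

Working:
Seed the family with 𝒞 together with ∅ and S: { ∅, {1, 2, 5, 6}, {1, 4, 5, 6}, {1, 2, 3, 4, 5}, S }.
Pass 1: +4 →
  {6}  = complement {1, 2, 3, 4, 5}
  {2, 3}  = complement {1, 4, 5, 6}
  {3, 4}  = complement {1, 2, 5, 6}
  {1, 2, 4, 5, 6}  = {1, 4, 5, 6} ∪ {1, 2, 5, 6}
Pass 2 (6 new):
  {3}  = complement {1, 2, 4, 5, 6}
  {2, 3, 4}  = {3, 4} ∪ {2, 3}
  {2, 3, 6}  = {6} ∪ {2, 3}
  {3, 4, 6}  = {3, 4} ∪ {6}
  {1, 2, 3, 5, 6}  = {2, 3} ∪ {1, 2, 5, 6}
  {1, 3, 4, 5, 6}  = {3, 4} ∪ {1, 4, 5, 6}
Pass 3 adds 7:
  {2}  = complement {1, 3, 4, 5, 6}
  {4}  = complement {1, 2, 3, 5, 6}
  {3, 6}  = {3} ∪ {6}
  {1, 2, 5}  = complement {3, 4, 6}
  {1, 4, 5}  = complement {2, 3, 6}
  {1, 5, 6}  = complement {2, 3, 4}
  {2, 3, 4, 6}  = {3, 4} ∪ {2, 3, 6}
Pass 4 (8 new):
  {1, 5}  = complement {2, 3, 4, 6}
  {2, 4}  = {2} ∪ {4}
  {2, 6}  = {2} ∪ {6}
  {4, 6}  = {6} ∪ {4}
  {1, 2, 3, 5}  = {3} ∪ {1, 2, 5}
  {1, 2, 4, 5}  = complement {3, 6}
  {1, 3, 4, 5}  = {3, 4} ∪ {1, 4, 5}
  {1, 3, 5, 6}  = {1, 5, 6} ∪ {3}
Pass 5: +2 →
  {1, 3, 5}  = {3} ∪ {1, 5}
  {2, 4, 6}  = {2} ∪ {4, 6}
Pass 6: already closed under ᶜ and ∪.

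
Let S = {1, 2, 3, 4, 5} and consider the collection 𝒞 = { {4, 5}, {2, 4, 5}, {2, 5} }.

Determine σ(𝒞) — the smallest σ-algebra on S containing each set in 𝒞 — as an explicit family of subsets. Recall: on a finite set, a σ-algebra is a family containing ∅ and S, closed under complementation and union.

|σ(𝒞)| = 16.  σ(𝒞) = { {}, {2}, {4}, {5}, {1, 3}, {2, 4}, {2, 5}, {4, 5}, {1, 2, 3}, {1, 3, 4}, {1, 3, 5}, {2, 4, 5}, {1, 2, 3, 4}, {1, 2, 3, 5}, {1, 3, 4, 5}, S }

Working:
Take S₀ = 𝒞 ∪ {∅, S} = { {}, {2, 5}, {4, 5}, {2, 4, 5}, S }.
Pass 1: +3 →
  {1, 3}  = {2, 4, 5}ᶜ
  {1, 2, 3}  = {4, 5}ᶜ
  {1, 3, 4}  = {2, 5}ᶜ
  |family| = 8
Pass 2: +3 →
  {1, 2, 3, 4}  = {1, 3, 4} ∪ {1, 2, 3}
  {1, 2, 3, 5}  = {2, 5} ∪ {1, 2, 3}
  {1, 3, 4, 5}  = {4, 5} ∪ {1, 3, 4}
  |family| = 11
Pass 3: 3 new —
  {2}  = {1, 3, 4, 5}ᶜ
  {4}  = {1, 2, 3, 5}ᶜ
  {5}  = {1, 2, 3, 4}ᶜ
  |family| = 14
Pass 4 (2 new):
  {2, 4}  = {4} ∪ {2}
  {1, 3, 5}  = {1, 3} ∪ {5}
  |family| = 16
After Pass 5 the family is unchanged; done.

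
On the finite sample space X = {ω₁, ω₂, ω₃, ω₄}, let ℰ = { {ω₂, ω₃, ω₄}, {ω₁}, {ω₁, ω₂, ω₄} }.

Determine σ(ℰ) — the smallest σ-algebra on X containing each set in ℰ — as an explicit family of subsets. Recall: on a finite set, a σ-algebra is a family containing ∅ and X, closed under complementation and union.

|σ(ℰ)| = 8.  σ(ℰ) = { {}, {ω₁}, {ω₃}, {ω₁, ω₃}, {ω₂, ω₄}, {ω₁, ω₂, ω₄}, {ω₂, ω₃, ω₄}, X }

Trace:
Initial family (5 sets): { {}, {ω₁}, {ω₁, ω₂, ω₄}, {ω₂, ω₃, ω₄}, X }.
Step 1: +1 →
  {ω₃}  = {ω₁, ω₂, ω₄}ᶜ
  (now 6)
Step 2. New:
  {ω₁, ω₃}  = {ω₃} ∪ {ω₁}
  (now 7)
Step 3: 1 new —
  {ω₂, ω₄}  = {ω₁, ω₃}ᶜ
  (now 8)
Step 4: closed — nothing new.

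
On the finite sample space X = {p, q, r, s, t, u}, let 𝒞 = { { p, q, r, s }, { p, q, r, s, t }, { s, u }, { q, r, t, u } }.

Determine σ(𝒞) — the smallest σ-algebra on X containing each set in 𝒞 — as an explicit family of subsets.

σ(𝒞) (32 sets): { {  }, { p }, { s }, { t }, { u }, { p, s }, { p, t }, { p, u }, { q, r }, { s, t }, { s, u }, { t, u }, { p, q, r }, { p, s, t }, { p, s, u }, { p, t, u }, { q, r, s }, { q, r, t }, { q, r, u }, { s, t, u }, { p, q, r, s }, { p, q, r, t }, { p, q, r, u }, { p, s, t, u }, { q, r, s, t }, { q, r, s, u }, { q, r, t, u }, { p, q, r, s, t }, { p, q, r, s, u }, { p, q, r, t, u }, { q, r, s, t, u }, X }

Check:
Seed the family with 𝒞 together with ∅ and X: { {  }, { s, u }, { p, q, r, s }, { q, r, t, u }, { p, q, r, s, t }, X }.
Pass 1 adds 6:
  { u }  = ᶜ of { p, q, r, s, t }
  { p, s }  = ᶜ of { q, r, t, u }
  { t, u }  = ᶜ of { p, q, r, s }
  { p, q, r, t }  = ᶜ of { s, u }
  { p, q, r, s, u }  = { p, q, r, s } ∪ { s, u }
  { q, r, s, t, u }  = { s, u } ∪ { q, r, t, u }
  [12 total]
Pass 2: +6 →
  { p }  = ᶜ of { q, r, s, t, u }
  { t }  = ᶜ of { p, q, r, s, u }
  { p, s, u }  = { u } ∪ { p, s }
  { s, t, u }  = { t, u } ∪ { s, u }
  { p, s, t, u }  = { t, u } ∪ { p, s }
  { p, q, r, t, u }  = { t, u } ∪ { p, q, r, t }
  [18 total]
Pass 3 (8 new):
  { s }  = ᶜ of { p, q, r, t, u }
  { p, t }  = { t } ∪ { p }
  { p, u }  = { u } ∪ { p }
  { q, r }  = ᶜ of { p, s, t, u }
  { p, q, r }  = ᶜ of { s, t, u }
  { p, s, t }  = { p, s } ∪ { t }
  { p, t, u }  = { t, u } ∪ { p }
  { q, r, t }  = ᶜ of { p, s, u }
  [26 total]
Pass 4 adds 6:
  { s, t }  = { t } ∪ { s }
  { q, r, s }  = ᶜ of { p, t, u }
  { q, r, u }  = ᶜ of { p, s, t }
  { p, q, r, u }  = { p, q, r } ∪ { p, u }
  { q, r, s, t }  = ᶜ of { p, u }
  { q, r, s, u }  = ᶜ of { p, t }
  [32 total]
Pass 5 adds nothing — fixpoint reached.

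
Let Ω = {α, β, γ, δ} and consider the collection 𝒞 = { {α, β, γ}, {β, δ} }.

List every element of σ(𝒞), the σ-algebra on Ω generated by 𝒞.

σ(𝒞) = { ∅, {β}, {δ}, {α, γ}, {β, δ}, {α, β, γ}, {α, γ, δ}, Ω }

Derivation:
Take S₀ = 𝒞 ∪ {∅, Ω} = { ∅, {β, δ}, {α, β, γ}, Ω }.
Round 1. New:
  {δ}  = Ω∖{α, β, γ}
  {α, γ}  = Ω∖{β, δ}
  — 6 sets.
Round 2. New:
  {α, γ, δ}  = {α, γ} ∪ {δ}
  — 7 sets.
Round 3 adds 1:
  {β}  = Ω∖{α, γ, δ}
  — 8 sets.
Round 4: no new sets; the family is a σ-algebra.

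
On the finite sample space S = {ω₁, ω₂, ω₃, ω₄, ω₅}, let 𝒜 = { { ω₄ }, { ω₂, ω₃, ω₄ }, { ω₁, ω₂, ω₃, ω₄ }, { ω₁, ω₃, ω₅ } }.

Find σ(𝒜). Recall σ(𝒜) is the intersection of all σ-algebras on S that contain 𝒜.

Start: 𝒜 ∪ {∅, S} = { {  }, { ω₄ }, { ω₁, ω₃, ω₅ }, { ω₂, ω₃, ω₄ }, { ω₁, ω₂, ω₃, ω₄ }, S }.
Iteration 1 adds 5:
  { ω₅ }  = S∖{ ω₁, ω₂, ω₃, ω₄ }
  { ω₁, ω₅ }  = S∖{ ω₂, ω₃, ω₄ }
  { ω₂, ω₄ }  = S∖{ ω₁, ω₃, ω₅ }
  { ω₁, ω₂, ω₃, ω₅ }  = S∖{ ω₄ }
  { ω₁, ω₃, ω₄, ω₅ }  = { ω₄ } ∪ { ω₁, ω₃, ω₅ }
  [11 total]
Iteration 2 (6 new):
  { ω₂ }  = S∖{ ω₁, ω₃, ω₄, ω₅ }
  { ω₄, ω₅ }  = { ω₅ } ∪ { ω₄ }
  { ω₁, ω₄, ω₅ }  = { ω₁, ω₅ } ∪ { ω₄ }
  { ω₂, ω₄, ω₅ }  = { ω₅ } ∪ { ω₂, ω₄ }
  { ω₁, ω₂, ω₄, ω₅ }  = { ω₁, ω₅ } ∪ { ω₂, ω₄ }
  { ω₂, ω₃, ω₄, ω₅ }  = { ω₂, ω₃, ω₄ } ∪ { ω₅ }
  [17 total]
Iteration 3 adds 7:
  { ω₁ }  = S∖{ ω₂, ω₃, ω₄, ω₅ }
  { ω₃ }  = S∖{ ω₁, ω₂, ω₄, ω₅ }
  { ω₁, ω₃ }  = S∖{ ω₂, ω₄, ω₅ }
  { ω₂, ω₃ }  = S∖{ ω₁, ω₄, ω₅ }
  { ω₂, ω₅ }  = { ω₂ } ∪ { ω₅ }
  { ω₁, ω₂, ω₃ }  = S∖{ ω₄, ω₅ }
  { ω₁, ω₂, ω₅ }  = { ω₁, ω₅ } ∪ { ω₂ }
  [24 total]
Iteration 4: +8 →
  { ω₁, ω₂ }  = { ω₂ } ∪ { ω₁ }
  { ω₁, ω₄ }  = { ω₄ } ∪ { ω₁ }
  { ω₃, ω₄ }  = S∖{ ω₁, ω₂, ω₅ }
  { ω₃, ω₅ }  = { ω₅ } ∪ { ω₃ }
  { ω₁, ω₂, ω₄ }  = { ω₂, ω₄ } ∪ { ω₁ }
  { ω₁, ω₃, ω₄ }  = S∖{ ω₂, ω₅ }
  { ω₂, ω₃, ω₅ }  = { ω₂, ω₅ } ∪ { ω₃ }
  { ω₃, ω₄, ω₅ }  = { ω₄, ω₅ } ∪ { ω₃ }
  [32 total]
Iteration 5: stable.

Hence σ(𝒜) has 32 members: { {  }, { ω₁ }, { ω₂ }, { ω₃ }, { ω₄ }, { ω₅ }, { ω₁, ω₂ }, { ω₁, ω₃ }, { ω₁, ω₄ }, { ω₁, ω₅ }, { ω₂, ω₃ }, { ω₂, ω₄ }, { ω₂, ω₅ }, { ω₃, ω₄ }, { ω₃, ω₅ }, { ω₄, ω₅ }, { ω₁, ω₂, ω₃ }, { ω₁, ω₂, ω₄ }, { ω₁, ω₂, ω₅ }, { ω₁, ω₃, ω₄ }, { ω₁, ω₃, ω₅ }, { ω₁, ω₄, ω₅ }, { ω₂, ω₃, ω₄ }, { ω₂, ω₃, ω₅ }, { ω₂, ω₄, ω₅ }, { ω₃, ω₄, ω₅ }, { ω₁, ω₂, ω₃, ω₄ }, { ω₁, ω₂, ω₃, ω₅ }, { ω₁, ω₂, ω₄, ω₅ }, { ω₁, ω₃, ω₄, ω₅ }, { ω₂, ω₃, ω₄, ω₅ }, S }.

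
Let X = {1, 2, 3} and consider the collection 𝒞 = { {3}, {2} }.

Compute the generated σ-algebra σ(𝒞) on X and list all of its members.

σ(𝒞) = { {}, {1}, {2}, {3}, {1, 2}, {1, 3}, {2, 3}, X }

Check:
Initial family (4 sets): { {}, {2}, {3}, X }.
Step 1: 3 new —
  {1, 2}  = ᶜ of {3}
  {1, 3}  = ᶜ of {2}
  {2, 3}  = {3} ∪ {2}
  — 7 sets.
Step 2: +1 →
  {1}  = ᶜ of {2, 3}
  — 8 sets.
Step 3 adds nothing — fixpoint reached.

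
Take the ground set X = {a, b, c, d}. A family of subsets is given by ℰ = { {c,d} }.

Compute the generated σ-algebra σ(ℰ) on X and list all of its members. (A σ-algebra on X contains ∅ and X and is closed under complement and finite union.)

Answer: σ(ℰ) = { ∅, {a,b}, {c,d}, X }

Working:
Seed the family with ℰ together with ∅ and X: { ∅, {c,d}, X }.
Iteration 1. New:
  {a,b}  = complement {c,d}
  — 4 sets.
Iteration 2: stable.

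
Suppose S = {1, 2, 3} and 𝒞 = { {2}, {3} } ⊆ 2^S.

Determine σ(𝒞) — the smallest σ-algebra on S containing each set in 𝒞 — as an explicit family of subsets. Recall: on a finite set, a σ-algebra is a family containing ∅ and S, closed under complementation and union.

Seed the family with 𝒞 together with ∅ and S: { {}, {2}, {3}, S }.
Pass 1 (3 new):
  {1, 2}  = complement {3}
  {1, 3}  = complement {2}
  {2, 3}  = {3} ∪ {2}
  [7 total]
Pass 2 adds 1:
  {1}  = complement {2, 3}
  [8 total]
Pass 3 adds nothing — fixpoint reached.

Therefore σ(𝒞) = { {}, {1}, {2}, {3}, {1, 2}, {1, 3}, {2, 3}, S } (|σ(𝒞)| = 8).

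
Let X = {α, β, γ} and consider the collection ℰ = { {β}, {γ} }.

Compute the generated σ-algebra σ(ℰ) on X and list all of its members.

σ(ℰ) = { {}, {α}, {β}, {γ}, {α,β}, {α,γ}, {β,γ}, X }

Trace:
Seed the family with ℰ together with ∅ and X: { {}, {β}, {γ}, X }.
Iteration 1: +3 →
  {α,β}  = complement {γ}
  {α,γ}  = complement {β}
  {β,γ}  = {γ} ∪ {β}
  |family| = 7
Iteration 2. New:
  {α}  = complement {β,γ}
  |family| = 8
Iteration 3: stable.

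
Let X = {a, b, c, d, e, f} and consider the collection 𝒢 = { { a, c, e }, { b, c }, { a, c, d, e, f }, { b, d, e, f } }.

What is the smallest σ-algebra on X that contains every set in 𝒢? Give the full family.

|σ(𝒢)| = 32.  σ(𝒢) = { {  }, { a }, { b }, { c }, { e }, { a, b }, { a, c }, { a, e }, { b, c }, { b, e }, { c, e }, { d, f }, { a, b, c }, { a, b, e }, { a, c, e }, { a, d, f }, { b, c, e }, { b, d, f }, { c, d, f }, { d, e, f }, { a, b, c, e }, { a, b, d, f }, { a, c, d, f }, { a, d, e, f }, { b, c, d, f }, { b, d, e, f }, { c, d, e, f }, { a, b, c, d, f }, { a, b, d, e, f }, { a, c, d, e, f }, { b, c, d, e, f }, X }

Working:
Start: 𝒢 ∪ {∅, X} = { {  }, { b, c }, { a, c, e }, { b, d, e, f }, { a, c, d, e, f }, X }.
Step 1 (6 new):
  { b }  = { a, c, d, e, f }ᶜ
  { a, c }  = { b, d, e, f }ᶜ
  { b, d, f }  = { a, c, e }ᶜ
  { a, b, c, e }  = { b, c } ∪ { a, c, e }
  { a, d, e, f }  = { b, c }ᶜ
  { b, c, d, e, f }  = { b, d, e, f } ∪ { b, c }
  |family| = 12
Step 2: 6 new —
  { a }  = { b, c, d, e, f }ᶜ
  { d, f }  = { a, b, c, e }ᶜ
  { a, b, c }  = { b } ∪ { a, c }
  { b, c, d, f }  = { b, d, f } ∪ { b, c }
  { a, b, c, d, f }  = { b, d, f } ∪ { a, c }
  { a, b, d, e, f }  = { b, d, f } ∪ { a, d, e, f }
  |family| = 18
Step 3 adds 8:
  { c }  = { a, b, d, e, f }ᶜ
  { e }  = { a, b, c, d, f }ᶜ
  { a, b }  = { b } ∪ { a }
  { a, e }  = { b, c, d, f }ᶜ
  { a, d, f }  = { d, f } ∪ { a }
  { d, e, f }  = { a, b, c }ᶜ
  { a, b, d, f }  = { b, d, f } ∪ { a }
  { a, c, d, f }  = { a, c } ∪ { d, f }
  |family| = 26
Step 4 (6 new):
  { b, e }  = { a, c, d, f }ᶜ
  { c, e }  = { a, b, d, f }ᶜ
  { a, b, e }  = { a, b } ∪ { e }
  { b, c, e }  = { a, d, f }ᶜ
  { c, d, f }  = { c } ∪ { d, f }
  { c, d, e, f }  = { a, b }ᶜ
  |family| = 32
After Step 5 the family is unchanged; done.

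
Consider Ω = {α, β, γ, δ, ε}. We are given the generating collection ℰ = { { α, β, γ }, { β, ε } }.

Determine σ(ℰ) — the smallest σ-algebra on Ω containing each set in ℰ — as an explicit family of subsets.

Answer: σ(ℰ) = { ∅, { β }, { δ }, { ε }, { α, γ }, { β, δ }, { β, ε }, { δ, ε }, { α, β, γ }, { α, γ, δ }, { α, γ, ε }, { β, δ, ε }, { α, β, γ, δ }, { α, β, γ, ε }, { α, γ, δ, ε }, Ω }

Trace:
Seed the family with ℰ together with ∅ and Ω: { ∅, { β, ε }, { α, β, γ }, Ω }.
Iteration 1: 3 new —
  { δ, ε }  = ᶜ of { α, β, γ }
  { α, γ, δ }  = ᶜ of { β, ε }
  { α, β, γ, ε }  = { α, β, γ } ∪ { β, ε }
  |family| = 7
Iteration 2. New:
  { δ }  = ᶜ of { α, β, γ, ε }
  { β, δ, ε }  = { δ, ε } ∪ { β, ε }
  { α, β, γ, δ }  = { α, γ, δ } ∪ { α, β, γ }
  { α, γ, δ, ε }  = { δ, ε } ∪ { α, γ, δ }
  |family| = 11
Iteration 3: 3 new —
  { β }  = ᶜ of { α, γ, δ, ε }
  { ε }  = ᶜ of { α, β, γ, δ }
  { α, γ }  = ᶜ of { β, δ, ε }
  |family| = 14
Iteration 4. New:
  { β, δ }  = { δ } ∪ { β }
  { α, γ, ε }  = { α, γ } ∪ { ε }
  |family| = 16
Iteration 5: closed — nothing new.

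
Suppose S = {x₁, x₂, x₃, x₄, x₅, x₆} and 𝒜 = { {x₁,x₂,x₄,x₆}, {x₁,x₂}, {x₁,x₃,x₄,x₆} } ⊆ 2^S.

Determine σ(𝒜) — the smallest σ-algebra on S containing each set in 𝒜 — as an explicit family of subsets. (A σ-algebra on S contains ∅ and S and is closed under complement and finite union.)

σ(𝒜) = { {}, {x₁}, {x₂}, {x₃}, {x₅}, {x₁,x₂}, {x₁,x₃}, {x₁,x₅}, {x₂,x₃}, {x₂,x₅}, {x₃,x₅}, {x₄,x₆}, {x₁,x₂,x₃}, {x₁,x₂,x₅}, {x₁,x₃,x₅}, {x₁,x₄,x₆}, {x₂,x₃,x₅}, {x₂,x₄,x₆}, {x₃,x₄,x₆}, {x₄,x₅,x₆}, {x₁,x₂,x₃,x₅}, {x₁,x₂,x₄,x₆}, {x₁,x₃,x₄,x₆}, {x₁,x₄,x₅,x₆}, {x₂,x₃,x₄,x₆}, {x₂,x₄,x₅,x₆}, {x₃,x₄,x₅,x₆}, {x₁,x₂,x₃,x₄,x₆}, {x₁,x₂,x₄,x₅,x₆}, {x₁,x₃,x₄,x₅,x₆}, {x₂,x₃,x₄,x₅,x₆}, S }

Check:
Start: 𝒜 ∪ {∅, S} = { {}, {x₁,x₂}, {x₁,x₂,x₄,x₆}, {x₁,x₃,x₄,x₆}, S }.
Iteration 1: 4 new —
  {x₂,x₅}  = ᶜ of {x₁,x₃,x₄,x₆}
  {x₃,x₅}  = ᶜ of {x₁,x₂,x₄,x₆}
  {x₃,x₄,x₅,x₆}  = ᶜ of {x₁,x₂}
  {x₁,x₂,x₃,x₄,x₆}  = {x₁,x₂,x₄,x₆} ∪ {x₁,x₃,x₄,x₆}
Iteration 2. New:
  {x₅}  = ᶜ of {x₁,x₂,x₃,x₄,x₆}
  {x₁,x₂,x₅}  = {x₂,x₅} ∪ {x₁,x₂}
  {x₂,x₃,x₅}  = {x₂,x₅} ∪ {x₃,x₅}
  {x₁,x₂,x₃,x₅}  = {x₁,x₂} ∪ {x₃,x₅}
  {x₁,x₂,x₄,x₅,x₆}  = {x₂,x₅} ∪ {x₁,x₂,x₄,x₆}
  {x₁,x₃,x₄,x₅,x₆}  = {x₃,x₄,x₅,x₆} ∪ {x₁,x₃,x₄,x₆}
  {x₂,x₃,x₄,x₅,x₆}  = {x₂,x₅} ∪ {x₃,x₄,x₅,x₆}
Iteration 3: 6 new —
  {x₁}  = ᶜ of {x₂,x₃,x₄,x₅,x₆}
  {x₂}  = ᶜ of {x₁,x₃,x₄,x₅,x₆}
  {x₃}  = ᶜ of {x₁,x₂,x₄,x₅,x₆}
  {x₄,x₆}  = ᶜ of {x₁,x₂,x₃,x₅}
  {x₁,x₄,x₆}  = ᶜ of {x₂,x₃,x₅}
  {x₃,x₄,x₆}  = ᶜ of {x₁,x₂,x₅}
Iteration 4 adds 10:
  {x₁,x₃}  = {x₃} ∪ {x₁}
  {x₁,x₅}  = {x₅} ∪ {x₁}
  {x₂,x₃}  = {x₂} ∪ {x₃}
  {x₁,x₂,x₃}  = {x₁,x₂} ∪ {x₃}
  {x₁,x₃,x₅}  = {x₃,x₅} ∪ {x₁}
  {x₂,x₄,x₆}  = {x₂} ∪ {x₄,x₆}
  {x₄,x₅,x₆}  = {x₅} ∪ {x₄,x₆}
  {x₁,x₄,x₅,x₆}  = {x₁,x₄,x₆} ∪ {x₅}
  {x₂,x₃,x₄,x₆}  = {x₂} ∪ {x₃,x₄,x₆}
  {x₂,x₄,x₅,x₆}  = {x₂,x₅} ∪ {x₄,x₆}
Iteration 5: no new sets; the family is a σ-algebra.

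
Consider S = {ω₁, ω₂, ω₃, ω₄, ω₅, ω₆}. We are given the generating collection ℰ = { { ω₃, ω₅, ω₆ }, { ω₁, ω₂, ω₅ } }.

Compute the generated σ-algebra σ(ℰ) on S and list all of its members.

Seed the family with ℰ together with ∅ and S: { ∅, { ω₁, ω₂, ω₅ }, { ω₃, ω₅, ω₆ }, S }.
Iteration 1 (3 new):
  { ω₁, ω₂, ω₄ }  = ᶜ of { ω₃, ω₅, ω₆ }
  { ω₃, ω₄, ω₆ }  = ᶜ of { ω₁, ω₂, ω₅ }
  { ω₁, ω₂, ω₃, ω₅, ω₆ }  = { ω₁, ω₂, ω₅ } ∪ { ω₃, ω₅, ω₆ }
  [7 total]
Iteration 2: 4 new —
  { ω₄ }  = ᶜ of { ω₁, ω₂, ω₃, ω₅, ω₆ }
  { ω₁, ω₂, ω₄, ω₅ }  = { ω₁, ω₂, ω₅ } ∪ { ω₁, ω₂, ω₄ }
  { ω₃, ω₄, ω₅, ω₆ }  = { ω₃, ω₅, ω₆ } ∪ { ω₃, ω₄, ω₆ }
  { ω₁, ω₂, ω₃, ω₄, ω₆ }  = { ω₃, ω₄, ω₆ } ∪ { ω₁, ω₂, ω₄ }
  [11 total]
Iteration 3: +3 →
  { ω₅ }  = ᶜ of { ω₁, ω₂, ω₃, ω₄, ω₆ }
  { ω₁, ω₂ }  = ᶜ of { ω₃, ω₄, ω₅, ω₆ }
  { ω₃, ω₆ }  = ᶜ of { ω₁, ω₂, ω₄, ω₅ }
  [14 total]
Iteration 4: 2 new —
  { ω₄, ω₅ }  = { ω₄ } ∪ { ω₅ }
  { ω₁, ω₂, ω₃, ω₆ }  = { ω₁, ω₂ } ∪ { ω₃, ω₆ }
  [16 total]
Iteration 5 adds nothing — fixpoint reached.

σ(ℰ) = { ∅, { ω₄ }, { ω₅ }, { ω₁, ω₂ }, { ω₃, ω₆ }, { ω₄, ω₅ }, { ω₁, ω₂, ω₄ }, { ω₁, ω₂, ω₅ }, { ω₃, ω₄, ω₆ }, { ω₃, ω₅, ω₆ }, { ω₁, ω₂, ω₃, ω₆ }, { ω₁, ω₂, ω₄, ω₅ }, { ω₃, ω₄, ω₅, ω₆ }, { ω₁, ω₂, ω₃, ω₄, ω₆ }, { ω₁, ω₂, ω₃, ω₅, ω₆ }, S }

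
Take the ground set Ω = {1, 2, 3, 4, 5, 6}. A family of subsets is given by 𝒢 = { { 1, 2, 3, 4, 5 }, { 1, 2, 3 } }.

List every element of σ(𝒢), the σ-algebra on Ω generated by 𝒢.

|σ(𝒢)| = 8.  σ(𝒢) = { {}, { 6 }, { 4, 5 }, { 1, 2, 3 }, { 4, 5, 6 }, { 1, 2, 3, 6 }, { 1, 2, 3, 4, 5 }, Ω }

Working:
Begin from { {}, { 1, 2, 3 }, { 1, 2, 3, 4, 5 }, Ω } (that is, 𝒢 plus ∅ and Ω).
Step 1: +2 →
  { 6 }  = complement { 1, 2, 3, 4, 5 }
  { 4, 5, 6 }  = complement { 1, 2, 3 }
  [6 total]
Step 2: +1 →
  { 1, 2, 3, 6 }  = { 1, 2, 3 } ∪ { 6 }
  [7 total]
Step 3 adds 1:
  { 4, 5 }  = complement { 1, 2, 3, 6 }
  [8 total]
After Step 4 the family is unchanged; done.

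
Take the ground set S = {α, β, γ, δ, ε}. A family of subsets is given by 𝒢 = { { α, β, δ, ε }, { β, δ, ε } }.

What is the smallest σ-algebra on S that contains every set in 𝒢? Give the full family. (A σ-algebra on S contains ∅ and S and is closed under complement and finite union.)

Take S₀ = 𝒢 ∪ {∅, S} = { ∅, { β, δ, ε }, { α, β, δ, ε }, S }.
Step 1. New:
  { γ }  = ᶜ of { α, β, δ, ε }
  { α, γ }  = ᶜ of { β, δ, ε }
  (now 6)
Step 2. New:
  { β, γ, δ, ε }  = { γ } ∪ { β, δ, ε }
  (now 7)
Step 3 adds 1:
  { α }  = ᶜ of { β, γ, δ, ε }
  (now 8)
Step 4: closed — nothing new.

Therefore σ(𝒢) = { ∅, { α }, { γ }, { α, γ }, { β, δ, ε }, { α, β, δ, ε }, { β, γ, δ, ε }, S } (|σ(𝒢)| = 8).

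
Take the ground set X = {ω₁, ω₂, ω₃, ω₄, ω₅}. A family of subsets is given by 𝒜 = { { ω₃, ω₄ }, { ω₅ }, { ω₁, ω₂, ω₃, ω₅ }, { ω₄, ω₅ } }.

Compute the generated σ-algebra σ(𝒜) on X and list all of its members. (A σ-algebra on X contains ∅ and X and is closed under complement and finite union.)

|σ(𝒜)| = 16.  σ(𝒜) = { {  }, { ω₃ }, { ω₄ }, { ω₅ }, { ω₁, ω₂ }, { ω₃, ω₄ }, { ω₃, ω₅ }, { ω₄, ω₅ }, { ω₁, ω₂, ω₃ }, { ω₁, ω₂, ω₄ }, { ω₁, ω₂, ω₅ }, { ω₃, ω₄, ω₅ }, { ω₁, ω₂, ω₃, ω₄ }, { ω₁, ω₂, ω₃, ω₅ }, { ω₁, ω₂, ω₄, ω₅ }, X }

Derivation:
Begin from { {  }, { ω₅ }, { ω₃, ω₄ }, { ω₄, ω₅ }, { ω₁, ω₂, ω₃, ω₅ }, X } (that is, 𝒜 plus ∅ and X).
Step 1. New:
  { ω₄ }  = ᶜ of { ω₁, ω₂, ω₃, ω₅ }
  { ω₁, ω₂, ω₃ }  = ᶜ of { ω₄, ω₅ }
  { ω₁, ω₂, ω₅ }  = ᶜ of { ω₃, ω₄ }
  { ω₃, ω₄, ω₅ }  = { ω₄, ω₅ } ∪ { ω₃, ω₄ }
  { ω₁, ω₂, ω₃, ω₄ }  = ᶜ of { ω₅ }
  — 11 sets.
Step 2. New:
  { ω₁, ω₂ }  = ᶜ of { ω₃, ω₄, ω₅ }
  { ω₁, ω₂, ω₄, ω₅ }  = { ω₄, ω₅ } ∪ { ω₁, ω₂, ω₅ }
  — 13 sets.
Step 3 (2 new):
  { ω₃ }  = ᶜ of { ω₁, ω₂, ω₄, ω₅ }
  { ω₁, ω₂, ω₄ }  = { ω₁, ω₂ } ∪ { ω₄ }
  — 15 sets.
Step 4 (1 new):
  { ω₃, ω₅ }  = ᶜ of { ω₁, ω₂, ω₄ }
  — 16 sets.
After Step 5 the family is unchanged; done.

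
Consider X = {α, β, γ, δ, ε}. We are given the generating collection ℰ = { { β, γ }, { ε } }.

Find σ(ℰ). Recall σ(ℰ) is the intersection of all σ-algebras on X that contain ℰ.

Seed the family with ℰ together with ∅ and X: { ∅, { ε }, { β, γ }, X }.
Round 1 (3 new):
  { α, δ, ε }  = { β, γ }ᶜ
  { β, γ, ε }  = { β, γ } ∪ { ε }
  { α, β, γ, δ }  = { ε }ᶜ
  [7 total]
Round 2 (1 new):
  { α, δ }  = { β, γ, ε }ᶜ
  [8 total]
Round 3: stable.

Hence σ(ℰ) has 8 members: { ∅, { ε }, { α, δ }, { β, γ }, { α, δ, ε }, { β, γ, ε }, { α, β, γ, δ }, X }.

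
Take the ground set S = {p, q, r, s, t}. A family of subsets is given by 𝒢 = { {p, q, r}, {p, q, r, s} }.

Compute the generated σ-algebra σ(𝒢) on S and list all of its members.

Begin from { ∅, {p, q, r}, {p, q, r, s}, S } (that is, 𝒢 plus ∅ and S).
Iteration 1: +2 →
  {t}  = S∖{p, q, r, s}
  {s, t}  = S∖{p, q, r}
  — 6 sets.
Iteration 2 adds 1:
  {p, q, r, t}  = {p, q, r} ∪ {t}
  — 7 sets.
Iteration 3. New:
  {s}  = S∖{p, q, r, t}
  — 8 sets.
Iteration 4: already closed under ᶜ and ∪.

σ(𝒢) = { ∅, {s}, {t}, {s, t}, {p, q, r}, {p, q, r, s}, {p, q, r, t}, S }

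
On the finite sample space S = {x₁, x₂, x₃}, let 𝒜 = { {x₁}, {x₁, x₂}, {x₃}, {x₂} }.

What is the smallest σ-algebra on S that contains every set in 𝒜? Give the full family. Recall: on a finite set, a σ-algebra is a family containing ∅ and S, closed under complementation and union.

Take S₀ = 𝒜 ∪ {∅, S} = { {}, {x₁}, {x₂}, {x₃}, {x₁, x₂}, S }.
Round 1. New:
  {x₁, x₃}  = S∖{x₂}
  {x₂, x₃}  = S∖{x₁}
  [8 total]
After Round 2 the family is unchanged; done.

|σ(𝒜)| = 8.  σ(𝒜) = { {}, {x₁}, {x₂}, {x₃}, {x₁, x₂}, {x₁, x₃}, {x₂, x₃}, S }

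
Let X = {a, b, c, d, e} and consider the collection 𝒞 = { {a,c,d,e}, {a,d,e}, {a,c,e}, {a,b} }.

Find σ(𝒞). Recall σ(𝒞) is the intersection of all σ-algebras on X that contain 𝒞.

Begin from { {}, {a,b}, {a,c,e}, {a,d,e}, {a,c,d,e}, X } (that is, 𝒞 plus ∅ and X).
Step 1: 6 new —
  {b}  = ᶜ of {a,c,d,e}
  {b,c}  = ᶜ of {a,d,e}
  {b,d}  = ᶜ of {a,c,e}
  {c,d,e}  = ᶜ of {a,b}
  {a,b,c,e}  = {a,b} ∪ {a,c,e}
  {a,b,d,e}  = {a,d,e} ∪ {a,b}
  (now 12)
Step 2. New:
  {c}  = ᶜ of {a,b,d,e}
  {d}  = ᶜ of {a,b,c,e}
  {a,b,c}  = {a,b} ∪ {b,c}
  {a,b,d}  = {a,b} ∪ {b,d}
  {b,c,d}  = {b,c} ∪ {b,d}
  {b,c,d,e}  = {c,d,e} ∪ {b}
  (now 18)
Step 3: 6 new —
  {a}  = ᶜ of {b,c,d,e}
  {a,e}  = ᶜ of {b,c,d}
  {c,d}  = {c} ∪ {d}
  {c,e}  = ᶜ of {a,b,d}
  {d,e}  = ᶜ of {a,b,c}
  {a,b,c,d}  = {c} ∪ {a,b,d}
  (now 24)
Step 4 adds 7:
  {e}  = ᶜ of {a,b,c,d}
  {a,c}  = {c} ∪ {a}
  {a,d}  = {d} ∪ {a}
  {a,b,e}  = ᶜ of {c,d}
  {a,c,d}  = {c,d} ∪ {a}
  {b,c,e}  = {b} ∪ {c,e}
  {b,d,e}  = {b} ∪ {d,e}
  (now 31)
Step 5: 1 new —
  {b,e}  = ᶜ of {a,c,d}
  (now 32)
Step 6: already closed under ᶜ and ∪.

Therefore σ(𝒞) = { {}, {a}, {b}, {c}, {d}, {e}, {a,b}, {a,c}, {a,d}, {a,e}, {b,c}, {b,d}, {b,e}, {c,d}, {c,e}, {d,e}, {a,b,c}, {a,b,d}, {a,b,e}, {a,c,d}, {a,c,e}, {a,d,e}, {b,c,d}, {b,c,e}, {b,d,e}, {c,d,e}, {a,b,c,d}, {a,b,c,e}, {a,b,d,e}, {a,c,d,e}, {b,c,d,e}, X } (|σ(𝒞)| = 32).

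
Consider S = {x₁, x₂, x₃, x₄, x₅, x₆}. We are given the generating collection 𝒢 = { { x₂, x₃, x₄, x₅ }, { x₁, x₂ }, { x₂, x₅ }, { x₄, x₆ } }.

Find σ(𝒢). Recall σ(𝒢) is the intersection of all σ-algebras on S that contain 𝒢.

Initial family (6 sets): { {}, { x₁, x₂ }, { x₂, x₅ }, { x₄, x₆ }, { x₂, x₃, x₄, x₅ }, S }.
Step 1. New:
  { x₁, x₆ }  = S∖{ x₂, x₃, x₄, x₅ }
  { x₁, x₂, x₅ }  = { x₂, x₅ } ∪ { x₁, x₂ }
  { x₁, x₂, x₃, x₅ }  = S∖{ x₄, x₆ }
  { x₁, x₂, x₄, x₆ }  = { x₁, x₂ } ∪ { x₄, x₆ }
  { x₁, x₃, x₄, x₆ }  = S∖{ x₂, x₅ }
  { x₂, x₄, x₅, x₆ }  = { x₂, x₅ } ∪ { x₄, x₆ }
  { x₃, x₄, x₅, x₆ }  = S∖{ x₁, x₂ }
  { x₁, x₂, x₃, x₄, x₅ }  = { x₁, x₂ } ∪ { x₂, x₃, x₄, x₅ }
  { x₂, x₃, x₄, x₅, x₆ }  = { x₂, x₃, x₄, x₅ } ∪ { x₄, x₆ }
  [15 total]
Step 2. New:
  { x₁ }  = S∖{ x₂, x₃, x₄, x₅, x₆ }
  { x₆ }  = S∖{ x₁, x₂, x₃, x₄, x₅ }
  { x₁, x₃ }  = S∖{ x₂, x₄, x₅, x₆ }
  { x₃, x₅ }  = S∖{ x₁, x₂, x₄, x₆ }
  { x₁, x₂, x₆ }  = { x₁, x₂ } ∪ { x₁, x₆ }
  { x₁, x₄, x₆ }  = { x₁, x₆ } ∪ { x₄, x₆ }
  { x₃, x₄, x₆ }  = S∖{ x₁, x₂, x₅ }
  { x₁, x₂, x₅, x₆ }  = { x₂, x₅ } ∪ { x₁, x₆ }
  { x₁, x₂, x₃, x₄, x₆ }  = { x₁, x₂, x₄, x₆ } ∪ { x₁, x₃, x₄, x₆ }
  { x₁, x₂, x₃, x₅, x₆ }  = { x₁, x₆ } ∪ { x₁, x₂, x₃, x₅ }
  { x₁, x₂, x₄, x₅, x₆ }  = { x₂, x₅ } ∪ { x₁, x₂, x₄, x₆ }
  { x₁, x₃, x₄, x₅, x₆ }  = { x₃, x₄, x₅, x₆ } ∪ { x₁, x₆ }
  [27 total]
Step 3 (14 new):
  { x₂ }  = S∖{ x₁, x₃, x₄, x₅, x₆ }
  { x₃ }  = S∖{ x₁, x₂, x₄, x₅, x₆ }
  { x₄ }  = S∖{ x₁, x₂, x₃, x₅, x₆ }
  { x₅ }  = S∖{ x₁, x₂, x₃, x₄, x₆ }
  { x₃, x₄ }  = S∖{ x₁, x₂, x₅, x₆ }
  { x₁, x₂, x₃ }  = { x₁, x₃ } ∪ { x₁, x₂ }
  { x₁, x₃, x₅ }  = { x₁, x₃ } ∪ { x₃, x₅ }
  { x₁, x₃, x₆ }  = { x₁, x₆ } ∪ { x₁, x₃ }
  { x₂, x₃, x₅ }  = S∖{ x₁, x₄, x₆ }
  { x₂, x₅, x₆ }  = { x₂, x₅ } ∪ { x₆ }
  { x₃, x₄, x₅ }  = S∖{ x₁, x₂, x₆ }
  { x₃, x₅, x₆ }  = { x₃, x₅ } ∪ { x₆ }
  { x₁, x₂, x₃, x₆ }  = { x₁, x₃ } ∪ { x₁, x₂, x₆ }
  { x₁, x₃, x₅, x₆ }  = { x₁, x₆ } ∪ { x₃, x₅ }
  [41 total]
Step 4: 21 new —
  { x₁, x₄ }  = { x₄ } ∪ { x₁ }
  { x₁, x₅ }  = { x₁ } ∪ { x₅ }
  { x₂, x₃ }  = { x₂ } ∪ { x₃ }
  { x₂, x₄ }  = S∖{ x₁, x₃, x₅, x₆ }
  { x₂, x₆ }  = { x₂ } ∪ { x₆ }
  { x₃, x₆ }  = { x₃ } ∪ { x₆ }
  { x₄, x₅ }  = S∖{ x₁, x₂, x₃, x₆ }
  { x₅, x₆ }  = { x₆ } ∪ { x₅ }
  { x₁, x₂, x₄ }  = S∖{ x₃, x₅, x₆ }
  { x₁, x₃, x₄ }  = S∖{ x₂, x₅, x₆ }
  { x₁, x₅, x₆ }  = { x₁, x₆ } ∪ { x₅ }
  { x₂, x₃, x₄ }  = { x₃, x₄ } ∪ { x₂ }
  { x₂, x₄, x₅ }  = S∖{ x₁, x₃, x₆ }
  { x₂, x₄, x₆ }  = S∖{ x₁, x₃, x₅ }
  { x₄, x₅, x₆ }  = S∖{ x₁, x₂, x₃ }
  { x₁, x₂, x₃, x₄ }  = { x₃, x₄ } ∪ { x₁, x₂, x₃ }
  { x₁, x₂, x₄, x₅ }  = { x₁, x₂, x₅ } ∪ { x₄ }
  { x₁, x₃, x₄, x₅ }  = { x₃, x₄ } ∪ { x₁, x₃, x₅ }
  { x₁, x₄, x₅, x₆ }  = { x₁, x₄, x₆ } ∪ { x₅ }
  { x₂, x₃, x₄, x₆ }  = { x₂ } ∪ { x₃, x₄, x₆ }
  { x₂, x₃, x₅, x₆ }  = { x₂ } ∪ { x₃, x₅, x₆ }
  [62 total]
Step 5 adds 2:
  { x₁, x₄, x₅ }  = { x₄, x₅ } ∪ { x₁, x₄ }
  { x₂, x₃, x₆ }  = { x₂ } ∪ { x₃, x₆ }
  [64 total]
Step 6: stable.

Therefore σ(𝒢) = { {}, { x₁ }, { x₂ }, { x₃ }, { x₄ }, { x₅ }, { x₆ }, { x₁, x₂ }, { x₁, x₃ }, { x₁, x₄ }, { x₁, x₅ }, { x₁, x₆ }, { x₂, x₃ }, { x₂, x₄ }, { x₂, x₅ }, { x₂, x₆ }, { x₃, x₄ }, { x₃, x₅ }, { x₃, x₆ }, { x₄, x₅ }, { x₄, x₆ }, { x₅, x₆ }, { x₁, x₂, x₃ }, { x₁, x₂, x₄ }, { x₁, x₂, x₅ }, { x₁, x₂, x₆ }, { x₁, x₃, x₄ }, { x₁, x₃, x₅ }, { x₁, x₃, x₆ }, { x₁, x₄, x₅ }, { x₁, x₄, x₆ }, { x₁, x₅, x₆ }, { x₂, x₃, x₄ }, { x₂, x₃, x₅ }, { x₂, x₃, x₆ }, { x₂, x₄, x₅ }, { x₂, x₄, x₆ }, { x₂, x₅, x₆ }, { x₃, x₄, x₅ }, { x₃, x₄, x₆ }, { x₃, x₅, x₆ }, { x₄, x₅, x₆ }, { x₁, x₂, x₃, x₄ }, { x₁, x₂, x₃, x₅ }, { x₁, x₂, x₃, x₆ }, { x₁, x₂, x₄, x₅ }, { x₁, x₂, x₄, x₆ }, { x₁, x₂, x₅, x₆ }, { x₁, x₃, x₄, x₅ }, { x₁, x₃, x₄, x₆ }, { x₁, x₃, x₅, x₆ }, { x₁, x₄, x₅, x₆ }, { x₂, x₃, x₄, x₅ }, { x₂, x₃, x₄, x₆ }, { x₂, x₃, x₅, x₆ }, { x₂, x₄, x₅, x₆ }, { x₃, x₄, x₅, x₆ }, { x₁, x₂, x₃, x₄, x₅ }, { x₁, x₂, x₃, x₄, x₆ }, { x₁, x₂, x₃, x₅, x₆ }, { x₁, x₂, x₄, x₅, x₆ }, { x₁, x₃, x₄, x₅, x₆ }, { x₂, x₃, x₄, x₅, x₆ }, S } (|σ(𝒢)| = 64).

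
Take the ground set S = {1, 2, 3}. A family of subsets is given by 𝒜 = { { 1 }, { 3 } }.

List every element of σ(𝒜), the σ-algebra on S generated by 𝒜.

Start: 𝒜 ∪ {∅, S} = { ∅, { 1 }, { 3 }, S }.
Round 1 adds 3:
  { 1, 2 }  = { 3 }ᶜ
  { 1, 3 }  = { 3 } ∪ { 1 }
  { 2, 3 }  = { 1 }ᶜ
  [7 total]
Round 2 (1 new):
  { 2 }  = { 1, 3 }ᶜ
  [8 total]
Round 3 adds nothing — fixpoint reached.

Therefore σ(𝒜) = { ∅, { 1 }, { 2 }, { 3 }, { 1, 2 }, { 1, 3 }, { 2, 3 }, S } (|σ(𝒜)| = 8).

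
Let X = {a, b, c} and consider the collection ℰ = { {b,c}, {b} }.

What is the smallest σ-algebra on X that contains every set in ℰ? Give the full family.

Start: ℰ ∪ {∅, X} = { {}, {b}, {b,c}, X }.
Iteration 1. New:
  {a}  = ᶜ of {b,c}
  {a,c}  = ᶜ of {b}
Iteration 2: +1 →
  {a,b}  = {b} ∪ {a}
Iteration 3 adds 1:
  {c}  = ᶜ of {a,b}
Iteration 4: stable.

Hence σ(ℰ) has 8 members: { {}, {a}, {b}, {c}, {a,b}, {a,c}, {b,c}, X }.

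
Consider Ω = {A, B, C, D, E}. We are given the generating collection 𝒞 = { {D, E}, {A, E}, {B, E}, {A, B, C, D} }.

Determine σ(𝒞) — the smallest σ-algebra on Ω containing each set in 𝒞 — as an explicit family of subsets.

Seed the family with 𝒞 together with ∅ and Ω: { {}, {A, E}, {B, E}, {D, E}, {A, B, C, D}, Ω }.
Round 1 (7 new):
  {E}  = complement {A, B, C, D}
  {A, B, C}  = complement {D, E}
  {A, B, E}  = {B, E} ∪ {A, E}
  {A, C, D}  = complement {B, E}
  {A, D, E}  = {D, E} ∪ {A, E}
  {B, C, D}  = complement {A, E}
  {B, D, E}  = {D, E} ∪ {B, E}
  |family| = 13
Round 2 adds 7:
  {A, C}  = complement {B, D, E}
  {B, C}  = complement {A, D, E}
  {C, D}  = complement {A, B, E}
  {A, B, C, E}  = {B, E} ∪ {A, B, C}
  {A, B, D, E}  = {A, D, E} ∪ {B, E}
  {A, C, D, E}  = {A, D, E} ∪ {A, C, D}
  {B, C, D, E}  = {B, E} ∪ {B, C, D}
  |family| = 20
Round 3: +7 →
  {A}  = complement {B, C, D, E}
  {B}  = complement {A, C, D, E}
  {C}  = complement {A, B, D, E}
  {D}  = complement {A, B, C, E}
  {A, C, E}  = {A, C} ∪ {A, E}
  {B, C, E}  = {B, E} ∪ {B, C}
  {C, D, E}  = {C, D} ∪ {D, E}
  |family| = 27
Round 4. New:
  {A, B}  = complement {C, D, E}
  {A, D}  = complement {B, C, E}
  {B, D}  = complement {A, C, E}
  {C, E}  = {E} ∪ {C}
  |family| = 31
Round 5. New:
  {A, B, D}  = complement {C, E}
  |family| = 32
Round 6: closed — nothing new.

σ(𝒞) = { {}, {A}, {B}, {C}, {D}, {E}, {A, B}, {A, C}, {A, D}, {A, E}, {B, C}, {B, D}, {B, E}, {C, D}, {C, E}, {D, E}, {A, B, C}, {A, B, D}, {A, B, E}, {A, C, D}, {A, C, E}, {A, D, E}, {B, C, D}, {B, C, E}, {B, D, E}, {C, D, E}, {A, B, C, D}, {A, B, C, E}, {A, B, D, E}, {A, C, D, E}, {B, C, D, E}, Ω }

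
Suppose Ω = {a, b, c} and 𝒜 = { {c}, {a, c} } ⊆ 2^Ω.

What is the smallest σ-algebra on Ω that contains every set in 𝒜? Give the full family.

Start: 𝒜 ∪ {∅, Ω} = { ∅, {c}, {a, c}, Ω }.
Iteration 1 adds 2:
  {b}  = {a, c}ᶜ
  {a, b}  = {c}ᶜ
  (now 6)
Iteration 2: 1 new —
  {b, c}  = {c} ∪ {b}
  (now 7)
Iteration 3: 1 new —
  {a}  = {b, c}ᶜ
  (now 8)
Iteration 4: no new sets; the family is a σ-algebra.

σ(𝒜) = { ∅, {a}, {b}, {c}, {a, b}, {a, c}, {b, c}, Ω }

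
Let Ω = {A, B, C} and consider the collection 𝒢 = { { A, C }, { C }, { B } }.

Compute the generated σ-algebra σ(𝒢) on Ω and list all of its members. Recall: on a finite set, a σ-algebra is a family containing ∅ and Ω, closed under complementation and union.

Initial family (5 sets): { {}, { B }, { C }, { A, C }, Ω }.
Pass 1: +2 →
  { A, B }  = ᶜ of { C }
  { B, C }  = { C } ∪ { B }
  — 7 sets.
Pass 2: 1 new —
  { A }  = ᶜ of { B, C }
  — 8 sets.
Pass 3: no new sets; the family is a σ-algebra.

σ(𝒢) = { {}, { A }, { B }, { C }, { A, B }, { A, C }, { B, C }, Ω }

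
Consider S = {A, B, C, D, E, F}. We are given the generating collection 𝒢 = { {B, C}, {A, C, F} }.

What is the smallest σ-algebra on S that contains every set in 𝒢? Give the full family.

Take S₀ = 𝒢 ∪ {∅, S} = { ∅, {B, C}, {A, C, F}, S }.
Step 1 adds 3:
  {B, D, E}  = complement {A, C, F}
  {A, B, C, F}  = {A, C, F} ∪ {B, C}
  {A, D, E, F}  = complement {B, C}
  |family| = 7
Step 2. New:
  {D, E}  = complement {A, B, C, F}
  {B, C, D, E}  = {B, C} ∪ {B, D, E}
  {A, B, D, E, F}  = {A, D, E, F} ∪ {B, D, E}
  {A, C, D, E, F}  = {A, C, F} ∪ {A, D, E, F}
  |family| = 11
Step 3 adds 3:
  {B}  = complement {A, C, D, E, F}
  {C}  = complement {A, B, D, E, F}
  {A, F}  = complement {B, C, D, E}
  |family| = 14
Step 4 (2 new):
  {A, B, F}  = {A, F} ∪ {B}
  {C, D, E}  = {D, E} ∪ {C}
  |family| = 16
Step 5 adds nothing — fixpoint reached.

|σ(𝒢)| = 16.  σ(𝒢) = { ∅, {B}, {C}, {A, F}, {B, C}, {D, E}, {A, B, F}, {A, C, F}, {B, D, E}, {C, D, E}, {A, B, C, F}, {A, D, E, F}, {B, C, D, E}, {A, B, D, E, F}, {A, C, D, E, F}, S }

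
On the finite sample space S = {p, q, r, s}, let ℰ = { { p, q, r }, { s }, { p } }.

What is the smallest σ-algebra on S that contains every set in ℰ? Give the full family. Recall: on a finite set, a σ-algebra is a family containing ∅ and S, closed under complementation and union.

σ(ℰ) = { {  }, { p }, { s }, { p, s }, { q, r }, { p, q, r }, { q, r, s }, S }

Working:
Begin from { {  }, { p }, { s }, { p, q, r }, S } (that is, ℰ plus ∅ and S).
Step 1 (2 new):
  { p, s }  = { s } ∪ { p }
  { q, r, s }  = complement { p }
  (now 7)
Step 2. New:
  { q, r }  = complement { p, s }
  (now 8)
Step 3: already closed under ᶜ and ∪.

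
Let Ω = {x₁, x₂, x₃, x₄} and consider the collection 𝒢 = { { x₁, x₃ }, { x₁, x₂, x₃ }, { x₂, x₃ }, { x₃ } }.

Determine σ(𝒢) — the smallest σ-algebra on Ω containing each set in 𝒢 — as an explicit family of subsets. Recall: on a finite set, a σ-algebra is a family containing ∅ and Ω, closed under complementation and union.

Initial family (6 sets): { {}, { x₃ }, { x₁, x₃ }, { x₂, x₃ }, { x₁, x₂, x₃ }, Ω }.
Pass 1 adds 4:
  { x₄ }  = complement { x₁, x₂, x₃ }
  { x₁, x₄ }  = complement { x₂, x₃ }
  { x₂, x₄ }  = complement { x₁, x₃ }
  { x₁, x₂, x₄ }  = complement { x₃ }
  (now 10)
Pass 2 (3 new):
  { x₃, x₄ }  = { x₃ } ∪ { x₄ }
  { x₁, x₃, x₄ }  = { x₃ } ∪ { x₁, x₄ }
  { x₂, x₃, x₄ }  = { x₃ } ∪ { x₂, x₄ }
  (now 13)
Pass 3. New:
  { x₁ }  = complement { x₂, x₃, x₄ }
  { x₂ }  = complement { x₁, x₃, x₄ }
  { x₁, x₂ }  = complement { x₃, x₄ }
  (now 16)
After Pass 4 the family is unchanged; done.

σ(𝒢) = { {}, { x₁ }, { x₂ }, { x₃ }, { x₄ }, { x₁, x₂ }, { x₁, x₃ }, { x₁, x₄ }, { x₂, x₃ }, { x₂, x₄ }, { x₃, x₄ }, { x₁, x₂, x₃ }, { x₁, x₂, x₄ }, { x₁, x₃, x₄ }, { x₂, x₃, x₄ }, Ω }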